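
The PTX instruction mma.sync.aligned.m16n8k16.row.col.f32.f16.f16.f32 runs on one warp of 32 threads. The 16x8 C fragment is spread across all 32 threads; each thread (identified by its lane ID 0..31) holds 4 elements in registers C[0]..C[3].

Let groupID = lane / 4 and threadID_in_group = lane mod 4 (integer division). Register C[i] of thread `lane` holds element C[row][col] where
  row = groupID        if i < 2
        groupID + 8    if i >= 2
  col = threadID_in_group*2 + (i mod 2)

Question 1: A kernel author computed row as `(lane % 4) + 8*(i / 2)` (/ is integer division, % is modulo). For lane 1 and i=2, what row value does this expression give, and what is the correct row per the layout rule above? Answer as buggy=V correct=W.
buggy=9 correct=8

`(lane % 4) + 8*(i / 2)`[1,2]→9
lane 1: G=0 (1/4), T=1 (1%4)
i=2: r=0+8=8, c=1*2+0=2
row: 9 vs 8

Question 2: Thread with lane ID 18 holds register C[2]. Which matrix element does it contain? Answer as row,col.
lane 18: gid=4 (18/4), tid=2 (18%4)
i=2: r=4+8=12, c=2*2+0=4

12,4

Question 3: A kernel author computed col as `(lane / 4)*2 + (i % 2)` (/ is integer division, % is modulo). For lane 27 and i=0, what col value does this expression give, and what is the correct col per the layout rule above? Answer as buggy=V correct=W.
`(lane / 4)*2 + (i % 2)`[27,0]->12
lane 27->27/4=6, 27 mod 4=3
i=0  r:6+0->6  c:2·3+0->6
col: 12 vs 6

buggy=12 correct=6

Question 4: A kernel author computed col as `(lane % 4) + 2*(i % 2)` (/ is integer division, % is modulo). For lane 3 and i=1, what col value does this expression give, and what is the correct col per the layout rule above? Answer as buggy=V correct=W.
`(lane % 4) + 2*(i % 2)`[3,1]⇒5
lane 3: gr=0 (3/4), th=3 (3%4)
i=1: r=0+0=0, c=3*2+1=7
col: 5 vs 7

buggy=5 correct=7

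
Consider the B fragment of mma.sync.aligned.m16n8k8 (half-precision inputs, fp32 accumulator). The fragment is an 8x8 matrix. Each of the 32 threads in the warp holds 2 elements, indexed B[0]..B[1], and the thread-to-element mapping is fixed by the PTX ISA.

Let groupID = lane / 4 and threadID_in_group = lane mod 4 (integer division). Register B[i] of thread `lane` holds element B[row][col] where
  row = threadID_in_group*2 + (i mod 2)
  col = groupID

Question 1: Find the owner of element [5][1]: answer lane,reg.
c=1⇒gr=1  r=5⇒th=2,odd=1
L=1*4+2=6  i=1=1

6,1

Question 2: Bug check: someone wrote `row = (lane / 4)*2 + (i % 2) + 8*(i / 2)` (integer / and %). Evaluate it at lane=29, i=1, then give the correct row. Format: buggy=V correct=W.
`(lane / 4)*2 + (i % 2) + 8*(i / 2)`[29,1]→15
29: G=7,T=1
[1] (1*2+1,7) = (3,7)
row: 15 vs 3

buggy=15 correct=3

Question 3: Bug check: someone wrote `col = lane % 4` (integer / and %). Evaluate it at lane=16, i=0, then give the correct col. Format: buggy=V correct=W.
`lane % 4`[16,0]→0
lane 16: G=4 (16/4), T=0 (16%4)
i=0: r=0*2+0=0, c=G=4
col: 0 vs 4

buggy=0 correct=4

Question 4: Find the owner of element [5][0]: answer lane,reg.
2,1

c=0->g=0  r=5->t=2,b0=1
L=0*4+2=2  i=1=1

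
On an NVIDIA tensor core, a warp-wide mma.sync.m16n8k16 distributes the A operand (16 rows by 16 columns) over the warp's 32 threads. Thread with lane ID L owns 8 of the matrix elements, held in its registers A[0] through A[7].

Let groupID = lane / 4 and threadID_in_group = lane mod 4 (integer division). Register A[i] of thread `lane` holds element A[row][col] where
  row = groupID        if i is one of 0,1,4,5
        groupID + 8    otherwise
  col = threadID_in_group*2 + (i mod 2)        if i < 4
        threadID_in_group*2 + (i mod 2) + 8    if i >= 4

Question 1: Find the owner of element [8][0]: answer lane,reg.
r:8=>grp=0,rB=1  c:0=>cB=0,tig=0,lo=0
L=0*4+0=0  i=0*4+1*2+0=2

0,2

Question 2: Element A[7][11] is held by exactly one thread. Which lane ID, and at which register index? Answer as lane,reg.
r=7→G=7,rhi=0  c=11→chi=1,T=1,p=1
L=7*4+1=29  i=1*4+0*2+1=5

29,5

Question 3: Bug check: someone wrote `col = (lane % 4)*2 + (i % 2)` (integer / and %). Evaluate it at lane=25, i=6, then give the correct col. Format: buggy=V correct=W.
buggy=2 correct=10

`(lane % 4)*2 + (i % 2)`[25,6]⇒2
lane 25⇒25/4=6, 25 mod 4=1
i=6  r:6+8⇒14  c:2·1+0+8⇒10
col: 2 vs 10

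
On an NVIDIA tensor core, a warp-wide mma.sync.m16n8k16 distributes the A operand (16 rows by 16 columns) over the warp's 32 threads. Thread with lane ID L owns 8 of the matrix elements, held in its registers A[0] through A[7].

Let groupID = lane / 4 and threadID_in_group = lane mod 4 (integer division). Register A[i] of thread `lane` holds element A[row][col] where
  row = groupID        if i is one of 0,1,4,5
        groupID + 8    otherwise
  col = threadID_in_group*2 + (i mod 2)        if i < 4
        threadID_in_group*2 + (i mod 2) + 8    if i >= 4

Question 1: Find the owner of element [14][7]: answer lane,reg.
r: 14->gid=6,r8=1  c: 7->c8=0,tid=3,i&1=1
L=6*4+3=27  i=0*4+1*2+1=3

27,3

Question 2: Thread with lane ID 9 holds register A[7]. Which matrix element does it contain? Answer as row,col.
10,11

9: gr=2,th=1
[7] (2+8,1*2+1+8) = (10,11)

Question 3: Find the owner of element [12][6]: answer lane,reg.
r: 12->gid=4,r8=1  c: 6->c8=0,tid=3,i&1=0
L=4*4+3=19  i=0*4+1*2+0=2

19,2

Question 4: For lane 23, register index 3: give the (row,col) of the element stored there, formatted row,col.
lane 23→23/4=5, 23 mod 4=3
i=3  r:5+8→13  c:2·3+1+0→7

13,7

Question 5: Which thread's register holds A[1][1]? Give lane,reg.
4,1

r:1=>grp=1,rB=0  c:1=>cB=0,tig=0,lo=1
L=1*4+0=4  i=0*4+0*2+1=1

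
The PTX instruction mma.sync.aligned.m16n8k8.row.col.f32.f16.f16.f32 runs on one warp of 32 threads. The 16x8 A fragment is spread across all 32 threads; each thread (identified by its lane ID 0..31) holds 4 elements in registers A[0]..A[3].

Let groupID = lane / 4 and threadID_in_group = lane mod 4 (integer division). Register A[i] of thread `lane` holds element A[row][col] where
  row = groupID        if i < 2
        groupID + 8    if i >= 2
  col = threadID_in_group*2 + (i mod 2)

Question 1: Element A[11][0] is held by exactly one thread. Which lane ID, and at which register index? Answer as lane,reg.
12,2

r=11⇒gr=3,Rb=1  c=0⇒th=0,odd=0
L=3*4+0=12  i=1*2+0=2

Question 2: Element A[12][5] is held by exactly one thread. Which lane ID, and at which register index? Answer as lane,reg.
r=12->g=4,rb=1  c=5->t=2,b0=1
L=4*4+2=18  i=1*2+1=3

18,3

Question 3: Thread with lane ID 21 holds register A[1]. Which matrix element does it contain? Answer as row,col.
lane 21: gr=5 (21/4), th=1 (21%4)
i=1: r=5+0=5, c=1*2+1=3

5,3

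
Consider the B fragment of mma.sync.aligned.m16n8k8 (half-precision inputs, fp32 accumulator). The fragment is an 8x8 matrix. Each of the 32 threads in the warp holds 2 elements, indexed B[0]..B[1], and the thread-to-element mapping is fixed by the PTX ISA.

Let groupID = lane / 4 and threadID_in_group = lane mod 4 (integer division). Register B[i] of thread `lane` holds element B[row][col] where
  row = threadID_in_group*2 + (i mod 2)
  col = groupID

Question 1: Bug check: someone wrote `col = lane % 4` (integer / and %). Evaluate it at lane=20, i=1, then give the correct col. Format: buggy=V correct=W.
`lane % 4`[20,1]⇒0
L=20⇒gr=20>>2=5, th=20&3=0
[1]⇒row 0·2+1=1  col gr=5
col: 0 vs 5

buggy=0 correct=5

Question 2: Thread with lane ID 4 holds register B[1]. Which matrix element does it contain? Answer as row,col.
1,1

4: G=1,T=0
[1] (0*2+1,1) = (1,1)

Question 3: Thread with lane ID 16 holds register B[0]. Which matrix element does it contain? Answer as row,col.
lane 16=>16/4=4, 16 mod 4=0
i=0  r:2·0+0=>0  c:4

0,4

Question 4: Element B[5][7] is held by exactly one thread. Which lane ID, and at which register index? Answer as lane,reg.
30,1

c=7->g=7  r=5->t=2,b0=1
L=7*4+2=30  i=1=1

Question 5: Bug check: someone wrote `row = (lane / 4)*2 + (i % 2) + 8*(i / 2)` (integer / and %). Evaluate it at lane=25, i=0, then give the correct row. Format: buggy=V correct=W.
`(lane / 4)*2 + (i % 2) + 8*(i / 2)`[25,0]->12
lane 25->25/4=6, 25 mod 4=1
i=0  r:2·1+0->2  c:6
row: 12 vs 2

buggy=12 correct=2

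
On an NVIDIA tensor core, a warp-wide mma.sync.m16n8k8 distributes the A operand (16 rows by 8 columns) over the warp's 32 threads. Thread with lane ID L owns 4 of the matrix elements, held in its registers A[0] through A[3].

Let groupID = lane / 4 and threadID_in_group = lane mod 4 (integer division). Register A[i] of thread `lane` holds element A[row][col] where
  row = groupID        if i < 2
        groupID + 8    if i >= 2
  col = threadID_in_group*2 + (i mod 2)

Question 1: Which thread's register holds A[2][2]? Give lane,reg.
9,0

r: 2->gid=2,r8=0  c: 2->tid=1,i&1=0
L=2*4+1=9  i=0*2+0=0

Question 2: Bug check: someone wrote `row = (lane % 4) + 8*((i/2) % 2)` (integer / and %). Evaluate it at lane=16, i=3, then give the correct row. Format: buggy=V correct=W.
buggy=8 correct=12

`(lane % 4) + 8*((i/2) % 2)`[16,3]→8
lane 16→16/4=4, 16 mod 4=0
i=3  r:4+8→12  c:2·0+1→1
row: 8 vs 12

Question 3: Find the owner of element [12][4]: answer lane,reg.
18,2

r: 12->gid=4,r8=1  c: 4->tid=2,i&1=0
L=4*4+2=18  i=1*2+0=2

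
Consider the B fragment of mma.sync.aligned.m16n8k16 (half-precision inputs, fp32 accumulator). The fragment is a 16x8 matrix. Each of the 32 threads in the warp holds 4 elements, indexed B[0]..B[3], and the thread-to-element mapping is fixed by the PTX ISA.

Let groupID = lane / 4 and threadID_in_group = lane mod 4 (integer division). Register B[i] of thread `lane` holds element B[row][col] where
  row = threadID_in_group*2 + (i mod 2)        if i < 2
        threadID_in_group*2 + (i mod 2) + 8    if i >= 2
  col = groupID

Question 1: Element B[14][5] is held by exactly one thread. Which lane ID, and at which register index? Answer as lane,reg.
c=5->g=5  r=14->rb=1,t=3,b0=0
L=5*4+3=23  i=1*2+0=2

23,2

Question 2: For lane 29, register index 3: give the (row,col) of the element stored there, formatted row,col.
11,7

29: gr=7,th=1
[3] (1*2+1+8,7) = (11,7)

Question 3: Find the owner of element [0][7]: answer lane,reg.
c=7->g=7  r=0->rb=0,t=0,b0=0
L=7*4+0=28  i=0*2+0=0

28,0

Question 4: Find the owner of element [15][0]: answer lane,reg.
c=0->g=0  r=15->rb=1,t=3,b0=1
L=0*4+3=3  i=1*2+1=3

3,3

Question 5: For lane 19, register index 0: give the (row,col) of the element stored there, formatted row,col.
6,4

lane 19: gr=4 (19/4), th=3 (19%4)
i=0: r=3*2+0+0=6, c=gr=4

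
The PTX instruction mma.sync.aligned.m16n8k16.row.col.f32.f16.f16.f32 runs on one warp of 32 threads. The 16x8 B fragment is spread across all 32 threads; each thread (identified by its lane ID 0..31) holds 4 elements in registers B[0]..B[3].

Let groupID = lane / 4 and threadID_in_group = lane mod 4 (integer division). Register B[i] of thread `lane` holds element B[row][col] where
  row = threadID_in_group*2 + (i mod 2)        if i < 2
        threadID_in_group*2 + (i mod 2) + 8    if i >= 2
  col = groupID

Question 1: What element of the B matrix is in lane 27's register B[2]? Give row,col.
lane 27→27/4=6, 27 mod 4=3
i=2  r:2·3+0+8→14  c:6

14,6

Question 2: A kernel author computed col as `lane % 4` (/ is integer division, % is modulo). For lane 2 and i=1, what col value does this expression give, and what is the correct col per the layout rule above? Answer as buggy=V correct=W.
`lane % 4`[2,1]⇒2
lane 2: gr=0 (2/4), th=2 (2%4)
i=1: r=2*2+1+0=5, c=gr=0
col: 2 vs 0

buggy=2 correct=0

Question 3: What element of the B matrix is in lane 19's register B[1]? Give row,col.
7,4

L=19->g=19>>2=4, t=19&3=3
[1]->row 3·2+1+0=7  col g=4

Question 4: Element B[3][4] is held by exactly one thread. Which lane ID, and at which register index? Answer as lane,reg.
17,1

c=4->g=4  r=3->rb=0,t=1,b0=1
L=4*4+1=17  i=0*2+1=1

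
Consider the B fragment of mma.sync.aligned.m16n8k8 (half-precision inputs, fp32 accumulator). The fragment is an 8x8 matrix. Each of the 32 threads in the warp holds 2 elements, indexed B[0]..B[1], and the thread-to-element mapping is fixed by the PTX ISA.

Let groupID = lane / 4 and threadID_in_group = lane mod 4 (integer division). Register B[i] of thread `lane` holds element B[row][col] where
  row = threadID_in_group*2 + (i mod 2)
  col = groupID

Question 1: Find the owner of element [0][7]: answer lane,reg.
c=7⇒gr=7  r=0⇒th=0,odd=0
L=7*4+0=28  i=0=0

28,0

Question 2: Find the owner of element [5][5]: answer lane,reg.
c: 5->gid=5  r: 5->tid=2,i&1=1
L=5*4+2=22  i=1=1

22,1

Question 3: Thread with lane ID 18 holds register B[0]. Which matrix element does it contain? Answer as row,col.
lane 18: G=4 (18/4), T=2 (18%4)
i=0: r=2*2+0=4, c=G=4

4,4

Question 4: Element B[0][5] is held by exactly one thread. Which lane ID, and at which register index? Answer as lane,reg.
20,0

c:5=>grp=5  r:0=>tig=0,lo=0
L=5*4+0=20  i=0=0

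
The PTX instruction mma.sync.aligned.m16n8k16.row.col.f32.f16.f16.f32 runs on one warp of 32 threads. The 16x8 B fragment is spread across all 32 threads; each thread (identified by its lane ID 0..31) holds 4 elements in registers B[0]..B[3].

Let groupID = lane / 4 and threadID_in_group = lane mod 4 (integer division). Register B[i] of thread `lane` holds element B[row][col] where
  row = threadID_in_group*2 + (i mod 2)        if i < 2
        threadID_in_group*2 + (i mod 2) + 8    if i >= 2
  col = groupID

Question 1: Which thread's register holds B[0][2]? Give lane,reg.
8,0

c: 2->gid=2  r: 0->r8=0,tid=0,i&1=0
L=2*4+0=8  i=0*2+0=0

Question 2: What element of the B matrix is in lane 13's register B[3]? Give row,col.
11,3

lane 13=>13/4=3, 13 mod 4=1
i=3  r:2·1+1+8=>11  c:3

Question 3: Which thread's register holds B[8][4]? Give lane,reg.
16,2

c:4=>grp=4  r:8=>rB=1,tig=0,lo=0
L=4*4+0=16  i=1*2+0=2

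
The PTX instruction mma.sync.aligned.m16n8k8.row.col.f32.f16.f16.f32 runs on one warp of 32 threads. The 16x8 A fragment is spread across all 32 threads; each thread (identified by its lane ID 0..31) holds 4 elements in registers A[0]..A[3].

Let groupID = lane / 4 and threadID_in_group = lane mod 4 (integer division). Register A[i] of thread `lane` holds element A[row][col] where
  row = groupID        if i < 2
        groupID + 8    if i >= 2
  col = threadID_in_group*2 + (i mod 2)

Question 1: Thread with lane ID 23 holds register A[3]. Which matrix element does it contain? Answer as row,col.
13,7

23: gid=5,tid=3
[3] (5+8,3*2+1) = (13,7)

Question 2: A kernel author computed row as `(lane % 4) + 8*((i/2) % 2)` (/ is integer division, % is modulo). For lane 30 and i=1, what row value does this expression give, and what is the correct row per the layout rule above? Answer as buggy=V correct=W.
`(lane % 4) + 8*((i/2) % 2)`[30,1]->2
lane 30: gid=7 (30/4), tid=2 (30%4)
i=1: r=7+0=7, c=2*2+1=5
row: 2 vs 7

buggy=2 correct=7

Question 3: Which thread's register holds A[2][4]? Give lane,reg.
10,0

r: 2->gid=2,r8=0  c: 4->tid=2,i&1=0
L=2*4+2=10  i=0*2+0=0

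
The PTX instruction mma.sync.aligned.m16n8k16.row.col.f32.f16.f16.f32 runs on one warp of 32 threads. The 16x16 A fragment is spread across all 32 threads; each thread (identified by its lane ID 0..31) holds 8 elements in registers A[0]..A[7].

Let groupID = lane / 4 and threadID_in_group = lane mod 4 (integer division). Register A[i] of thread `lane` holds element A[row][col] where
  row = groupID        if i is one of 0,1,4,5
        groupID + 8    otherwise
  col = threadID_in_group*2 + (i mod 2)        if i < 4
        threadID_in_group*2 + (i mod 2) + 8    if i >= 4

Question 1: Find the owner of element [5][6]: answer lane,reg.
r: 5->gid=5,r8=0  c: 6->c8=0,tid=3,i&1=0
L=5*4+3=23  i=0*4+0*2+0=0

23,0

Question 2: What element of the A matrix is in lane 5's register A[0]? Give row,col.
1,2

5: grp=1,tig=1
[0] (1+0,1*2+0+0) = (1,2)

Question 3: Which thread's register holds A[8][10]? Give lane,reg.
r=8->g=0,rb=1  c=10->cb=1,t=1,b0=0
L=0*4+1=1  i=1*4+1*2+0=6

1,6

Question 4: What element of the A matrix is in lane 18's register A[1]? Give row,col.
4,5

lane 18⇒18/4=4, 18 mod 4=2
i=1  r:4+0⇒4  c:2·2+1+0⇒5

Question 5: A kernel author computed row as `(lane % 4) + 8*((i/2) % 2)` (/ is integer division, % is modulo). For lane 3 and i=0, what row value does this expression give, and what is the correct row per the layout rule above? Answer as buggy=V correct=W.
buggy=3 correct=0

`(lane % 4) + 8*((i/2) % 2)`[3,0]=>3
3: grp=0,tig=3
[0] (0+0,3*2+0+0) = (0,6)
row: 3 vs 0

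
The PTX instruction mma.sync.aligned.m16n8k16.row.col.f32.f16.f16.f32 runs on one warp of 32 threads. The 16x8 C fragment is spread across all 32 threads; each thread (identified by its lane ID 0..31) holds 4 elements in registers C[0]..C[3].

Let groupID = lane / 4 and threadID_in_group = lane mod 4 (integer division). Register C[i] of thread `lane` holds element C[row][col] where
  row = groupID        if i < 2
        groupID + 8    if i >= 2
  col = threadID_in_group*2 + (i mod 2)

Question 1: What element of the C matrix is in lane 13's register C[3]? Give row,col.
L=13->g=13>>2=3, t=13&3=1
[3]->row 3+8=11  col 1·2+1=3

11,3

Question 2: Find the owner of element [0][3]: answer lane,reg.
r: 0->gid=0,r8=0  c: 3->tid=1,i&1=1
L=0*4+1=1  i=0*2+1=1

1,1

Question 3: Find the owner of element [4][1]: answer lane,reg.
r=4→G=4,rhi=0  c=1→T=0,p=1
L=4*4+0=16  i=0*2+1=1

16,1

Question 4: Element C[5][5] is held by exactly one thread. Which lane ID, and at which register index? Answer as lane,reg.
r: 5->gid=5,r8=0  c: 5->tid=2,i&1=1
L=5*4+2=22  i=0*2+1=1

22,1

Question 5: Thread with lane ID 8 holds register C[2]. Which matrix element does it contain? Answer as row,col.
L=8->gid=8>>2=2, tid=8&3=0
[2]->row 2+8=10  col 0·2+0=0

10,0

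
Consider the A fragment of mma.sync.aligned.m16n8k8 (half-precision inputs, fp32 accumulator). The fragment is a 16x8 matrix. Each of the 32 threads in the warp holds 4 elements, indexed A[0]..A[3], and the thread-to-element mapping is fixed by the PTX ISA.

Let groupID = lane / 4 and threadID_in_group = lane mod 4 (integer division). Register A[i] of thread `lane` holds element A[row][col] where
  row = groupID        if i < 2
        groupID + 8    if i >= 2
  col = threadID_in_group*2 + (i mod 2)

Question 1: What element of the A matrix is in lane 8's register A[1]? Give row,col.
2,1

lane 8: g=2 (8/4), t=0 (8%4)
i=1: r=2+0=2, c=0*2+1=1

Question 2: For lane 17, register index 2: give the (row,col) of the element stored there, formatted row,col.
12,2

L=17->gid=17>>2=4, tid=17&3=1
[2]->row 4+8=12  col 1·2+0=2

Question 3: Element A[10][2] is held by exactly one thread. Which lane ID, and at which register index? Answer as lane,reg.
r:10=>grp=2,rB=1  c:2=>tig=1,lo=0
L=2*4+1=9  i=1*2+0=2

9,2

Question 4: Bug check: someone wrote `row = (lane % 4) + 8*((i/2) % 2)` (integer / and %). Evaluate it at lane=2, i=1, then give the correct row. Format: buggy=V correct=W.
buggy=2 correct=0

`(lane % 4) + 8*((i/2) % 2)`[2,1]=>2
2: grp=0,tig=2
[1] (0+0,2*2+1) = (0,5)
row: 2 vs 0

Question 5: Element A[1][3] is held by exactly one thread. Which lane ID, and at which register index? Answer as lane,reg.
5,1

r=1→G=1,rhi=0  c=3→T=1,p=1
L=1*4+1=5  i=0*2+1=1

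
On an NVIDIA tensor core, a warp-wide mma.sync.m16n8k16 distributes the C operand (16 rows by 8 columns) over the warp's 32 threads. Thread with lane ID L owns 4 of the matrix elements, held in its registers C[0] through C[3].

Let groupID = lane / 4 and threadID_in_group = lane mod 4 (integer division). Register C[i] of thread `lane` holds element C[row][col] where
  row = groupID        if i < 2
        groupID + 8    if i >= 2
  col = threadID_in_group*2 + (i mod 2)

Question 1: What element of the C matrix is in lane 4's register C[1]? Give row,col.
4: gid=1,tid=0
[1] (1+0,0*2+1) = (1,1)

1,1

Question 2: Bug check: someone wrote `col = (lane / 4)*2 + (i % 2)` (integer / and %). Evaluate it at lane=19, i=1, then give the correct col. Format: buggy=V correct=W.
`(lane / 4)*2 + (i % 2)`[19,1]=>9
lane 19: grp=4 (19/4), tig=3 (19%4)
i=1: r=4+0=4, c=3*2+1=7
col: 9 vs 7

buggy=9 correct=7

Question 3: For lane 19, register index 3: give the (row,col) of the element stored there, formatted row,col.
lane 19⇒19/4=4, 19 mod 4=3
i=3  r:4+8⇒12  c:2·3+1⇒7

12,7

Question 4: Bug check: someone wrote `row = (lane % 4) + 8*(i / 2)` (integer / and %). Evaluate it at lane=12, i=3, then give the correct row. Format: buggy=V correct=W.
`(lane % 4) + 8*(i / 2)`[12,3]->8
12: g=3,t=0
[3] (3+8,0*2+1) = (11,1)
row: 8 vs 11

buggy=8 correct=11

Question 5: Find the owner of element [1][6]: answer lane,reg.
r=1→G=1,rhi=0  c=6→T=3,p=0
L=1*4+3=7  i=0*2+0=0

7,0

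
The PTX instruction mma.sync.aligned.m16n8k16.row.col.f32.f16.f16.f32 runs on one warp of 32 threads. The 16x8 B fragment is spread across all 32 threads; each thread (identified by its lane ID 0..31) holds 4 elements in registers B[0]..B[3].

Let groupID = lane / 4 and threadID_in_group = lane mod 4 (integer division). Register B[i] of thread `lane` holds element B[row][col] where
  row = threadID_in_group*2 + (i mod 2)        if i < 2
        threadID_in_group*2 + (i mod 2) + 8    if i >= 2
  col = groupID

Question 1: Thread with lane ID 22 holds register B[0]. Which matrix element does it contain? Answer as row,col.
4,5

lane 22→22/4=5, 22 mod 4=2
i=0  r:2·2+0+0→4  c:5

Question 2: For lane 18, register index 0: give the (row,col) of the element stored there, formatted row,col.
lane 18: grp=4 (18/4), tig=2 (18%4)
i=0: r=2*2+0+0=4, c=grp=4

4,4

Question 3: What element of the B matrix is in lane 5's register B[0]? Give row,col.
lane 5: g=1 (5/4), t=1 (5%4)
i=0: r=1*2+0+0=2, c=g=1

2,1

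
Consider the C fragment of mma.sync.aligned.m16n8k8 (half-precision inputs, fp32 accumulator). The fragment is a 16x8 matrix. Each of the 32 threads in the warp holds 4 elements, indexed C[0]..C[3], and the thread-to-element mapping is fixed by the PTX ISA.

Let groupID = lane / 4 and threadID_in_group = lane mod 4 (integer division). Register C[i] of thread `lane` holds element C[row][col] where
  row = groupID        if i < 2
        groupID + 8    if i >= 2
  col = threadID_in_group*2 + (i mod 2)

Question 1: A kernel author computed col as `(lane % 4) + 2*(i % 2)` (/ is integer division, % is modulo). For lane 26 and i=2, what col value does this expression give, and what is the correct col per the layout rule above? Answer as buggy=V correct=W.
`(lane % 4) + 2*(i % 2)`[26,2]→2
L=26→G=26>>2=6, T=26&3=2
[2]→row 6+8=14  col 2·2+0=4
col: 2 vs 4

buggy=2 correct=4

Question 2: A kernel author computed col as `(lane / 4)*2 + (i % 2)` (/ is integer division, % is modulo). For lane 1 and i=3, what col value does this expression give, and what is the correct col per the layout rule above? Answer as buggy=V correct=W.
`(lane / 4)*2 + (i % 2)`[1,3]=>1
L=1=>grp=1>>2=0, tig=1&3=1
[3]=>row 0+8=8  col 1·2+1=3
col: 1 vs 3

buggy=1 correct=3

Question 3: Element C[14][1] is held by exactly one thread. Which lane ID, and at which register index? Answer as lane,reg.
r=14->g=6,rb=1  c=1->t=0,b0=1
L=6*4+0=24  i=1*2+1=3

24,3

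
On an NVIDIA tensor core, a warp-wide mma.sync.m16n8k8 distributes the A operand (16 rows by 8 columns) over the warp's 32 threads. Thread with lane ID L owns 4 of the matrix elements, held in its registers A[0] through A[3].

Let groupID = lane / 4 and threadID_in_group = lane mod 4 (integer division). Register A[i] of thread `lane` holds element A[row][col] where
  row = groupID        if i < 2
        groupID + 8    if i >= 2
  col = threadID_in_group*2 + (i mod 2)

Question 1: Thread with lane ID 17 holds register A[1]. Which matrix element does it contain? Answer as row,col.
L=17→G=17>>2=4, T=17&3=1
[1]→row 4+0=4  col 1·2+1=3

4,3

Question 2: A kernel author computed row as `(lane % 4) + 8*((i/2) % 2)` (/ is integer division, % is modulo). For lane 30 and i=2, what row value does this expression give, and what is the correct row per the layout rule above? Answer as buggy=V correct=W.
buggy=10 correct=15

`(lane % 4) + 8*((i/2) % 2)`[30,2]->10
30: g=7,t=2
[2] (7+8,2*2+0) = (15,4)
row: 10 vs 15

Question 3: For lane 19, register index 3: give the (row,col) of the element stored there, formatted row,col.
lane 19: G=4 (19/4), T=3 (19%4)
i=3: r=4+8=12, c=3*2+1=7

12,7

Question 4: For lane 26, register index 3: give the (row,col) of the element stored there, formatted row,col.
L=26->gid=26>>2=6, tid=26&3=2
[3]->row 6+8=14  col 2·2+1=5

14,5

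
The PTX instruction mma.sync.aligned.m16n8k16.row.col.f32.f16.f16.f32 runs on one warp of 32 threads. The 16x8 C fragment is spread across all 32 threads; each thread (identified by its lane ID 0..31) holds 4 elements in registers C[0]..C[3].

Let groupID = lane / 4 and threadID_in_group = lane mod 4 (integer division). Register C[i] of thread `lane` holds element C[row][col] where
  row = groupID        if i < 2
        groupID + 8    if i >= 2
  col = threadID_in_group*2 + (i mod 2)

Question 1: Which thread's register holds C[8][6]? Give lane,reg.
3,2

r: 8->gid=0,r8=1  c: 6->tid=3,i&1=0
L=0*4+3=3  i=1*2+0=2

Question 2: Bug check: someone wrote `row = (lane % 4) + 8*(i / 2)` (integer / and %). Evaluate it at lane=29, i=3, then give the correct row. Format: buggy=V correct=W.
buggy=9 correct=15

`(lane % 4) + 8*(i / 2)`[29,3]⇒9
29: gr=7,th=1
[3] (7+8,1*2+1) = (15,3)
row: 9 vs 15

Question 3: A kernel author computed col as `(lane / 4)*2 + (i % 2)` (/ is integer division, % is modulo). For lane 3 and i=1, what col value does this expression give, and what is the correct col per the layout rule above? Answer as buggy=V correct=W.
buggy=1 correct=7

`(lane / 4)*2 + (i % 2)`[3,1]⇒1
3: gr=0,th=3
[1] (0+0,3*2+1) = (0,7)
col: 1 vs 7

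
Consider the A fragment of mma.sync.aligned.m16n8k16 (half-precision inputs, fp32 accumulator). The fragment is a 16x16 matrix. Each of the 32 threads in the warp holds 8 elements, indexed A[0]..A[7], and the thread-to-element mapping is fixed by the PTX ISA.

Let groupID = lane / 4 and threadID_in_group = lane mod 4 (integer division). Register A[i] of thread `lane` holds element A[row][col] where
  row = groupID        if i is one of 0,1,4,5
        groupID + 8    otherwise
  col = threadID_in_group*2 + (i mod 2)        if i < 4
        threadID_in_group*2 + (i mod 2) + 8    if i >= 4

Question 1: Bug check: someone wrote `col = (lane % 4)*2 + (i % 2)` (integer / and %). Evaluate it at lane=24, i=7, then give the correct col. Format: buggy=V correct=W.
`(lane % 4)*2 + (i % 2)`[24,7]->1
24: g=6,t=0
[7] (6+8,0*2+1+8) = (14,9)
col: 1 vs 9

buggy=1 correct=9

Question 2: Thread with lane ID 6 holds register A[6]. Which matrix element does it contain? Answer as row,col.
6: grp=1,tig=2
[6] (1+8,2*2+0+8) = (9,12)

9,12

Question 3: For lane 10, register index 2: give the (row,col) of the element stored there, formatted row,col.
10,4

lane 10: gid=2 (10/4), tid=2 (10%4)
i=2: r=2+8=10, c=2*2+0+0=4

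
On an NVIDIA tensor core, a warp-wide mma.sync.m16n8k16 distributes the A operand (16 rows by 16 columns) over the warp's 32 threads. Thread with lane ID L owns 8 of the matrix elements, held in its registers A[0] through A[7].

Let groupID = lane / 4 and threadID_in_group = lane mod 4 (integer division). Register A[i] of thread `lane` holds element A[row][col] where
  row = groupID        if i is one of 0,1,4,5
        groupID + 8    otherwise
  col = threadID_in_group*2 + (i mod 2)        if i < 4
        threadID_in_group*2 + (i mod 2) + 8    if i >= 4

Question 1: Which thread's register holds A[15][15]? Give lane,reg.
31,7

r=15→G=7,rhi=1  c=15→chi=1,T=3,p=1
L=7*4+3=31  i=1*4+1*2+1=7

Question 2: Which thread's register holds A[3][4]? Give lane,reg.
14,0

r: 3->gid=3,r8=0  c: 4->c8=0,tid=2,i&1=0
L=3*4+2=14  i=0*4+0*2+0=0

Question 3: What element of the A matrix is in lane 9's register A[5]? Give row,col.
L=9⇒gr=9>>2=2, th=9&3=1
[5]⇒row 2+0=2  col 1·2+1+8=11

2,11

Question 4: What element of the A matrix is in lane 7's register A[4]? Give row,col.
1,14

7: G=1,T=3
[4] (1+0,3*2+0+8) = (1,14)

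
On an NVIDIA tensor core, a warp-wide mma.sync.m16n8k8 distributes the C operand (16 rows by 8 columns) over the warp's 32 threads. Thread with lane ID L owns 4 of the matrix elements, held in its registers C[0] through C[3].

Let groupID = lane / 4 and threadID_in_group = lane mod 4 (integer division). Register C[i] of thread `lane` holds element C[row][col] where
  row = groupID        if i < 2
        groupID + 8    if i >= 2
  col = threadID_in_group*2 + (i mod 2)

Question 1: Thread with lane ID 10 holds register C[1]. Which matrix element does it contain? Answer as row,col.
2,5

L=10=>grp=10>>2=2, tig=10&3=2
[1]=>row 2+0=2  col 2·2+1=5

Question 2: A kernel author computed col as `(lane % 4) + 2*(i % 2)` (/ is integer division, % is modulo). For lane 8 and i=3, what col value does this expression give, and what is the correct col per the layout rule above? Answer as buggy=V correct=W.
buggy=2 correct=1

`(lane % 4) + 2*(i % 2)`[8,3]->2
L=8->gid=8>>2=2, tid=8&3=0
[3]->row 2+8=10  col 0·2+1=1
col: 2 vs 1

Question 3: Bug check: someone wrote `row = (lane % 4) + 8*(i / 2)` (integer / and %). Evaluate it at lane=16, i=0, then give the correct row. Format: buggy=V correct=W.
`(lane % 4) + 8*(i / 2)`[16,0]→0
16: G=4,T=0
[0] (4+0,0*2+0) = (4,0)
row: 0 vs 4

buggy=0 correct=4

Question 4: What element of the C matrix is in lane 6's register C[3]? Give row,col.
9,5

6: g=1,t=2
[3] (1+8,2*2+1) = (9,5)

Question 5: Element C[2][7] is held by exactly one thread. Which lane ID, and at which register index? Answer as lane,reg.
11,1

r=2→G=2,rhi=0  c=7→T=3,p=1
L=2*4+3=11  i=0*2+1=1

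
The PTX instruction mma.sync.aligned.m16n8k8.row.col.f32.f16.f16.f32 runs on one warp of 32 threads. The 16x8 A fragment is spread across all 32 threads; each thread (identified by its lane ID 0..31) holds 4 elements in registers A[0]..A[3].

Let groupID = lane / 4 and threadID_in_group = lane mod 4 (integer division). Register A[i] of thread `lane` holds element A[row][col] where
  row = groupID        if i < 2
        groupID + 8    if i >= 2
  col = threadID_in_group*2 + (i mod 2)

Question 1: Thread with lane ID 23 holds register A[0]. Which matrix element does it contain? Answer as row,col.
5,6

23: gid=5,tid=3
[0] (5+0,3*2+0) = (5,6)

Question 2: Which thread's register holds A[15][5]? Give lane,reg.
30,3

r=15->g=7,rb=1  c=5->t=2,b0=1
L=7*4+2=30  i=1*2+1=3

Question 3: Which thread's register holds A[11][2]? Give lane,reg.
13,2

r=11->g=3,rb=1  c=2->t=1,b0=0
L=3*4+1=13  i=1*2+0=2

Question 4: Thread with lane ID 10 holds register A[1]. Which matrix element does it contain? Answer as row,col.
2,5

lane 10: gid=2 (10/4), tid=2 (10%4)
i=1: r=2+0=2, c=2*2+1=5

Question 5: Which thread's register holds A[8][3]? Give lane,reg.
1,3

r=8⇒gr=0,Rb=1  c=3⇒th=1,odd=1
L=0*4+1=1  i=1*2+1=3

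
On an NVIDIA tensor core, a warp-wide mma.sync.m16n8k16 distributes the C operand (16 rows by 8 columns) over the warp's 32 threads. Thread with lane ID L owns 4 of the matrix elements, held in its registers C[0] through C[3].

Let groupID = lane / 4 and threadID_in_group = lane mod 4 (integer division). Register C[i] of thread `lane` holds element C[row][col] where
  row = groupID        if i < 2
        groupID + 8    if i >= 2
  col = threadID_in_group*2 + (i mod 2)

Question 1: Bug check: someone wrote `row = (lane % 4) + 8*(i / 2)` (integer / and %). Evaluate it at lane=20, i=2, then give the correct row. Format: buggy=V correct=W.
`(lane % 4) + 8*(i / 2)`[20,2]->8
lane 20->20/4=5, 20 mod 4=0
i=2  r:5+8->13  c:2·0+0->0
row: 8 vs 13

buggy=8 correct=13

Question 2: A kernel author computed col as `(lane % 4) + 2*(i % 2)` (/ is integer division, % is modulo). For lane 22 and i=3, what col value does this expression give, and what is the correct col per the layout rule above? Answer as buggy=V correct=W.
buggy=4 correct=5

`(lane % 4) + 2*(i % 2)`[22,3]->4
lane 22->22/4=5, 22 mod 4=2
i=3  r:5+8->13  c:2·2+1->5
col: 4 vs 5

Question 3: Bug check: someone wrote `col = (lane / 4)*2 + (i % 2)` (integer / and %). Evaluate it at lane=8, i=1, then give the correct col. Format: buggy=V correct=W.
buggy=5 correct=1

`(lane / 4)*2 + (i % 2)`[8,1]→5
8: G=2,T=0
[1] (2+0,0*2+1) = (2,1)
col: 5 vs 1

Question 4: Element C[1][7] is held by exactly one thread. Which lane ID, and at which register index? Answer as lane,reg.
7,1

r:1=>grp=1,rB=0  c:7=>tig=3,lo=1
L=1*4+3=7  i=0*2+1=1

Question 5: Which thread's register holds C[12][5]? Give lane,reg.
18,3

r:12=>grp=4,rB=1  c:5=>tig=2,lo=1
L=4*4+2=18  i=1*2+1=3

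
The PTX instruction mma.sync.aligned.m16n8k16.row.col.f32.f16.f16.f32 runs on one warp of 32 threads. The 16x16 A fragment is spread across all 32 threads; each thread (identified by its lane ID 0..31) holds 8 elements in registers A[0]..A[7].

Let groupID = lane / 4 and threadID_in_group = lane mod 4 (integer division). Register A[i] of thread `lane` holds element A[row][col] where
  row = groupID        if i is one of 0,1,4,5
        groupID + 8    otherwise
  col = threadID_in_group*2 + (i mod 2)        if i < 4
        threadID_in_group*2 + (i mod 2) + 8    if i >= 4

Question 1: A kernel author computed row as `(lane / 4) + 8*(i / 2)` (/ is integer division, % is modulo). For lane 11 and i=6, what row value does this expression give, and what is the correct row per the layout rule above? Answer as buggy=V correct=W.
`(lane / 4) + 8*(i / 2)`[11,6]->26
lane 11: gid=2 (11/4), tid=3 (11%4)
i=6: r=2+8=10, c=3*2+0+8=14
row: 26 vs 10

buggy=26 correct=10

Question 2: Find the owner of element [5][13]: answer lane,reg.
22,5

r=5->g=5,rb=0  c=13->cb=1,t=2,b0=1
L=5*4+2=22  i=1*4+0*2+1=5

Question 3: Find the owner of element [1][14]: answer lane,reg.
7,4

r: 1->gid=1,r8=0  c: 14->c8=1,tid=3,i&1=0
L=1*4+3=7  i=1*4+0*2+0=4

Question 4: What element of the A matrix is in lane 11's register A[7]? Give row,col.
11: grp=2,tig=3
[7] (2+8,3*2+1+8) = (10,15)

10,15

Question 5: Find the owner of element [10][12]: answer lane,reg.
r: 10->gid=2,r8=1  c: 12->c8=1,tid=2,i&1=0
L=2*4+2=10  i=1*4+1*2+0=6

10,6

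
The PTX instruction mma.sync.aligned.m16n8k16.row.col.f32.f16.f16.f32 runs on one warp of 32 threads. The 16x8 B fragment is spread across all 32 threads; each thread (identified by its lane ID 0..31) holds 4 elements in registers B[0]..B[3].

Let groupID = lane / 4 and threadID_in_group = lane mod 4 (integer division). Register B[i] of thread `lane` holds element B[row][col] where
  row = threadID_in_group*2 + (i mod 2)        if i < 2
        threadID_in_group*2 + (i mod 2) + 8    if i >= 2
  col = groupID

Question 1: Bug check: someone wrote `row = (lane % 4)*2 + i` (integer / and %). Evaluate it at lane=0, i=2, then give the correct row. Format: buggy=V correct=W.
buggy=2 correct=8

`(lane % 4)*2 + i`[0,2]->2
0: g=0,t=0
[2] (0*2+0+8,0) = (8,0)
row: 2 vs 8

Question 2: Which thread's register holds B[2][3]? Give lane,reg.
c=3->g=3  r=2->rb=0,t=1,b0=0
L=3*4+1=13  i=0*2+0=0

13,0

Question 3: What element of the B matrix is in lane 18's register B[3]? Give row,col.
13,4

L=18⇒gr=18>>2=4, th=18&3=2
[3]⇒row 2·2+1+8=13  col gr=4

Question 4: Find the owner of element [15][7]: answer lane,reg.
c:7=>grp=7  r:15=>rB=1,tig=3,lo=1
L=7*4+3=31  i=1*2+1=3

31,3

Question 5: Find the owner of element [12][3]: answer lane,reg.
c:3=>grp=3  r:12=>rB=1,tig=2,lo=0
L=3*4+2=14  i=1*2+0=2

14,2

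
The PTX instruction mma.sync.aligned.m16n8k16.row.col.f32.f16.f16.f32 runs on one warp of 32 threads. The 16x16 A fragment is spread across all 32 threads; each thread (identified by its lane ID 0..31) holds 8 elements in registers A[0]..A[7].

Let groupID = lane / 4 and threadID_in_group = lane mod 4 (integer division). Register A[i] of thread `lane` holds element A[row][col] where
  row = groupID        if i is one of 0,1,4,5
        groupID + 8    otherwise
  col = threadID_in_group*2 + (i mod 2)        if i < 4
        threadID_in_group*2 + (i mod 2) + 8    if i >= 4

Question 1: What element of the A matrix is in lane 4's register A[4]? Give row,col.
1,8

lane 4: gr=1 (4/4), th=0 (4%4)
i=4: r=1+0=1, c=0*2+0+8=8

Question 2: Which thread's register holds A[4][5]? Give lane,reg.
r:4=>grp=4,rB=0  c:5=>cB=0,tig=2,lo=1
L=4*4+2=18  i=0*4+0*2+1=1

18,1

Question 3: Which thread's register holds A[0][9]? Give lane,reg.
0,5

r: 0->gid=0,r8=0  c: 9->c8=1,tid=0,i&1=1
L=0*4+0=0  i=1*4+0*2+1=5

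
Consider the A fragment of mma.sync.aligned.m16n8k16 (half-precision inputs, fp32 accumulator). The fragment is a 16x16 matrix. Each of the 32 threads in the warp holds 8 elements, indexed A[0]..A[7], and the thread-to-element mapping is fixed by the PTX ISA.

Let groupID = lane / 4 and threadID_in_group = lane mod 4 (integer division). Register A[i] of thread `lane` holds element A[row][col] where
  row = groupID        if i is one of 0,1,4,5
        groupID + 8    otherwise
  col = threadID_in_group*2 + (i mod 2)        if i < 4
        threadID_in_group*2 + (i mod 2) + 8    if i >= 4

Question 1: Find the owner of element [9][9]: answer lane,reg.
4,7

r=9->g=1,rb=1  c=9->cb=1,t=0,b0=1
L=1*4+0=4  i=1*4+1*2+1=7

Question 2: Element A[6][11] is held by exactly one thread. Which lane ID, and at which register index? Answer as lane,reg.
r:6=>grp=6,rB=0  c:11=>cB=1,tig=1,lo=1
L=6*4+1=25  i=1*4+0*2+1=5

25,5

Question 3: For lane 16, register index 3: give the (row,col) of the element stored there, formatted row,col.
12,1

16: grp=4,tig=0
[3] (4+8,0*2+1+0) = (12,1)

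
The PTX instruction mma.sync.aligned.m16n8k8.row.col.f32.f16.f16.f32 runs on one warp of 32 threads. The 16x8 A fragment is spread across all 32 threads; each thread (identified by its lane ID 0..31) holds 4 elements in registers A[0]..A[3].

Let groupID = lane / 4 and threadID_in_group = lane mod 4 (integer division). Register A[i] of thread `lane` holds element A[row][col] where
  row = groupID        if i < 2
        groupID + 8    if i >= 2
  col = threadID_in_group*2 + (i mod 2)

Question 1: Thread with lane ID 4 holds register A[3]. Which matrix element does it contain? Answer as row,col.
lane 4->4/4=1, 4 mod 4=0
i=3  r:1+8->9  c:2·0+1->1

9,1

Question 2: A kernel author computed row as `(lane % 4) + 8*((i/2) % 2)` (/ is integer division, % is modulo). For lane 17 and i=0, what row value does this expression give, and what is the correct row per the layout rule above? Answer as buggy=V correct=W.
buggy=1 correct=4

`(lane % 4) + 8*((i/2) % 2)`[17,0]⇒1
17: gr=4,th=1
[0] (4+0,1*2+0) = (4,2)
row: 1 vs 4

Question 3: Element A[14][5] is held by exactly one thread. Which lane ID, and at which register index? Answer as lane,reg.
26,3

r=14->g=6,rb=1  c=5->t=2,b0=1
L=6*4+2=26  i=1*2+1=3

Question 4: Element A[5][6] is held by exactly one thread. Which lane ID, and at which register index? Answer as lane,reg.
r=5→G=5,rhi=0  c=6→T=3,p=0
L=5*4+3=23  i=0*2+0=0

23,0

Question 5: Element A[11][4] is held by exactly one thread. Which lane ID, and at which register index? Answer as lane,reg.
r=11⇒gr=3,Rb=1  c=4⇒th=2,odd=0
L=3*4+2=14  i=1*2+0=2

14,2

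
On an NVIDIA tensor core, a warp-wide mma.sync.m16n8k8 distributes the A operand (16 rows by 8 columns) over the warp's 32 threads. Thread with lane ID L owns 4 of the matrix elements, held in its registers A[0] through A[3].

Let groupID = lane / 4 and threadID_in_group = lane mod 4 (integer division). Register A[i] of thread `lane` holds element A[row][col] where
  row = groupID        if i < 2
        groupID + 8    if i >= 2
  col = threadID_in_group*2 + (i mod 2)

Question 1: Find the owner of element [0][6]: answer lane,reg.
r=0→G=0,rhi=0  c=6→T=3,p=0
L=0*4+3=3  i=0*2+0=0

3,0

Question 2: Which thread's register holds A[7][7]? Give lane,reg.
31,1

r:7=>grp=7,rB=0  c:7=>tig=3,lo=1
L=7*4+3=31  i=0*2+1=1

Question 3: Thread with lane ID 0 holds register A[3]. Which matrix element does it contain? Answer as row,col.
L=0->gid=0>>2=0, tid=0&3=0
[3]->row 0+8=8  col 0·2+1=1

8,1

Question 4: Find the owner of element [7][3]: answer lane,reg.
r: 7->gid=7,r8=0  c: 3->tid=1,i&1=1
L=7*4+1=29  i=0*2+1=1

29,1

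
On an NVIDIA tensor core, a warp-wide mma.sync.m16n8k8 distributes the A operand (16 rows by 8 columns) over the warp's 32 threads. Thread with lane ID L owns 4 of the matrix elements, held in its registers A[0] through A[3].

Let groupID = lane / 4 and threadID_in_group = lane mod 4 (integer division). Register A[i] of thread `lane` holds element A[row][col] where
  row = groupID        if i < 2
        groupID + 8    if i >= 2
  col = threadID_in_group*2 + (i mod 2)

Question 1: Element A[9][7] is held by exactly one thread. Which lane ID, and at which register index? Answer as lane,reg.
7,3

r: 9->gid=1,r8=1  c: 7->tid=3,i&1=1
L=1*4+3=7  i=1*2+1=3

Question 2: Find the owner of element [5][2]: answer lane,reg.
21,0

r=5⇒gr=5,Rb=0  c=2⇒th=1,odd=0
L=5*4+1=21  i=0*2+0=0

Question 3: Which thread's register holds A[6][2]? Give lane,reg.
25,0

r=6⇒gr=6,Rb=0  c=2⇒th=1,odd=0
L=6*4+1=25  i=0*2+0=0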